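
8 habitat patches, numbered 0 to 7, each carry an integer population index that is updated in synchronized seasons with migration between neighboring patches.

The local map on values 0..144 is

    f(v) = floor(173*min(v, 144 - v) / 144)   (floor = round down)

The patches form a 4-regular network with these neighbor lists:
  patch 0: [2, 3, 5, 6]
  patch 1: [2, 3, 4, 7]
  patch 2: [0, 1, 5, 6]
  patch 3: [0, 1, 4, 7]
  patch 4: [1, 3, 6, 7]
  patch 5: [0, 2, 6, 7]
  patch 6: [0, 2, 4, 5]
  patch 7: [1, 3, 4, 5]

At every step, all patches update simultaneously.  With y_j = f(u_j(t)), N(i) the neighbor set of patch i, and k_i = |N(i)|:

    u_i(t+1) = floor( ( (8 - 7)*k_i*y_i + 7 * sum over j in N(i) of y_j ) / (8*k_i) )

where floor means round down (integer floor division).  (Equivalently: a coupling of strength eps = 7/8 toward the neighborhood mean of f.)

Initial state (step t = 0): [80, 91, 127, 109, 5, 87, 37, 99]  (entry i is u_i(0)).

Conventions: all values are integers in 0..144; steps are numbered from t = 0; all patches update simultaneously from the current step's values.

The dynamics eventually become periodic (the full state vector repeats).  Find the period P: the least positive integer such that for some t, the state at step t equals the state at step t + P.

Simulating step by step:
t=0: [80, 91, 127, 109, 5, 87, 37, 99]
t=1: [47, 34, 57, 48, 45, 50, 42, 45]
t=2: [58, 55, 53, 51, 50, 57, 58, 52]
t=3: [65, 62, 67, 63, 63, 66, 65, 63]
t=4: [78, 75, 77, 75, 75, 77, 78, 75]
t=5: [80, 81, 80, 81, 81, 80, 80, 81]
t=6: [75, 75, 75, 75, 75, 75, 75, 75]
t=7: [82, 82, 82, 82, 82, 82, 82, 82]
t=8: [74, 74, 74, 74, 74, 74, 74, 74]
t=9: [84, 84, 84, 84, 84, 84, 84, 84]
t=10: [72, 72, 72, 72, 72, 72, 72, 72]
t=11: [86, 86, 86, 86, 86, 86, 86, 86]
t=12: [69, 69, 69, 69, 69, 69, 69, 69]
t=13: [82, 82, 82, 82, 82, 82, 82, 82]

Answer: 6
Key observation: The state at step 7, [82, 82, 82, 82, 82, 82, 82, 82], reappears at step 13 — and no state repeats earlier — so the cycle the system enters has period 6.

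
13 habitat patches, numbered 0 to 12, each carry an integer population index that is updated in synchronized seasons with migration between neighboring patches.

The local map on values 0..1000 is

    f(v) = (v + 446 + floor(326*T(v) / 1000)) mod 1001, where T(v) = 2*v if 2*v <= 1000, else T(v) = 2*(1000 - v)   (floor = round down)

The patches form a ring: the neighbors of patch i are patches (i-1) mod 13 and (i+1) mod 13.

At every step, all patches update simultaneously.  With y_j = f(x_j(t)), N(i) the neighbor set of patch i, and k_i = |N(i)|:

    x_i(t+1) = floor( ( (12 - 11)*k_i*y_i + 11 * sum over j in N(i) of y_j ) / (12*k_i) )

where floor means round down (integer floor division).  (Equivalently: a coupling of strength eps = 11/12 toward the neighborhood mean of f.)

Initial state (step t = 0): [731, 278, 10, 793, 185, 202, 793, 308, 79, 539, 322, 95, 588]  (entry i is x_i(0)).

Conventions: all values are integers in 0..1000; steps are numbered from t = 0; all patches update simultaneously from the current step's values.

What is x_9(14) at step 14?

Simulating step by step:
t=0: [731, 278, 10, 793, 185, 202, 793, 308, 79, 539, 322, 95, 588]
t=1: [582, 448, 623, 586, 590, 579, 825, 514, 615, 735, 487, 635, 461]
t=2: [204, 295, 248, 306, 299, 339, 294, 341, 313, 286, 327, 234, 299]
t=3: [923, 828, 934, 901, 516, 857, 83, 868, 504, 969, 884, 951, 818]
t=4: [385, 417, 399, 354, 391, 426, 412, 425, 404, 346, 428, 395, 419]
t=5: [130, 95, 82, 91, 88, 110, 145, 120, 84, 122, 64, 140, 93]
t=6: [605, 618, 597, 586, 609, 637, 639, 635, 640, 574, 652, 583, 662]
t=7: [318, 306, 305, 305, 308, 313, 317, 318, 307, 318, 299, 322, 305]
t=8: [951, 959, 949, 951, 955, 961, 967, 961, 969, 948, 971, 946, 971]
t=9: [431, 427, 428, 427, 429, 431, 431, 433, 428, 433, 426, 433, 427]
t=10: [150, 154, 150, 152, 153, 155, 158, 154, 159, 150, 159, 149, 157]
t=11: [701, 693, 698, 695, 699, 702, 701, 706, 697, 706, 693, 705, 693]
t=12: [338, 339, 338, 339, 339, 340, 341, 339, 341, 338, 341, 338, 340]
t=13: [5, 3, 4, 4, 5, 6, 5, 7, 4, 7, 3, 6, 3]
t=14: [450, 452, 451, 452, 453, 454, 455, 453, 456, 451, 455, 450, 454]

Answer: x_9(14) = 451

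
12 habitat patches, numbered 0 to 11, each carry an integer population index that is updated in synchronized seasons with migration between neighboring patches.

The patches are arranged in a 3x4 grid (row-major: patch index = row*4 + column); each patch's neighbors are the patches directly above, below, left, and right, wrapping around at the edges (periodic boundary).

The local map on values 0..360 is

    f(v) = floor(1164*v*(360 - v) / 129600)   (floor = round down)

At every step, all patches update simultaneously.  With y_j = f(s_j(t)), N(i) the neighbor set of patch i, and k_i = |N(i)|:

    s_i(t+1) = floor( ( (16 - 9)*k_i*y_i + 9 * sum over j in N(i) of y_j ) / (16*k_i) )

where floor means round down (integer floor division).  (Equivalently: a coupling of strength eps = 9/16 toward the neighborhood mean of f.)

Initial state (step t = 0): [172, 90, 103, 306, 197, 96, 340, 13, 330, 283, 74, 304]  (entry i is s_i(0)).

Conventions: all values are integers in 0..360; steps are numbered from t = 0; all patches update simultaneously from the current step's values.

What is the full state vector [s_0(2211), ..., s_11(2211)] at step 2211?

Answer: [182, 182, 182, 182, 182, 182, 182, 182, 182, 182, 182, 182]
Key observation: The state at step 8, [290, 290, 290, 290, 290, 290, 290, 290, 290, 290, 290, 290], reappears at step 10: the system is in a cycle of period 2 from step 8 on.  Therefore the state at step 2211 equals the state at step 8 + ((2211 - 8) mod 2) = 9, which is [182, 182, 182, 182, 182, 182, 182, 182, 182, 182, 182, 182].

Derivation:
t=0: [172, 90, 103, 306, 197, 96, 340, 13, 330, 283, 74, 304]
t=1: [231, 228, 190, 165, 216, 206, 124, 108, 168, 186, 173, 132]
t=2: [275, 277, 282, 276, 274, 279, 270, 261, 281, 286, 283, 274]
t=3: [207, 202, 202, 210, 210, 204, 211, 220, 202, 195, 200, 209]
t=4: [284, 285, 285, 282, 282, 284, 282, 279, 285, 286, 285, 282]
t=5: [193, 191, 192, 196, 195, 193, 195, 199, 192, 190, 192, 196]
t=6: [288, 289, 288, 288, 288, 288, 288, 287, 288, 289, 288, 288]
t=7: [185, 184, 185, 186, 186, 185, 186, 186, 185, 184, 185, 186]
t=8: [290, 290, 290, 290, 290, 290, 290, 290, 290, 290, 290, 290]
t=9: [182, 182, 182, 182, 182, 182, 182, 182, 182, 182, 182, 182]
t=10: [290, 290, 290, 290, 290, 290, 290, 290, 290, 290, 290, 290]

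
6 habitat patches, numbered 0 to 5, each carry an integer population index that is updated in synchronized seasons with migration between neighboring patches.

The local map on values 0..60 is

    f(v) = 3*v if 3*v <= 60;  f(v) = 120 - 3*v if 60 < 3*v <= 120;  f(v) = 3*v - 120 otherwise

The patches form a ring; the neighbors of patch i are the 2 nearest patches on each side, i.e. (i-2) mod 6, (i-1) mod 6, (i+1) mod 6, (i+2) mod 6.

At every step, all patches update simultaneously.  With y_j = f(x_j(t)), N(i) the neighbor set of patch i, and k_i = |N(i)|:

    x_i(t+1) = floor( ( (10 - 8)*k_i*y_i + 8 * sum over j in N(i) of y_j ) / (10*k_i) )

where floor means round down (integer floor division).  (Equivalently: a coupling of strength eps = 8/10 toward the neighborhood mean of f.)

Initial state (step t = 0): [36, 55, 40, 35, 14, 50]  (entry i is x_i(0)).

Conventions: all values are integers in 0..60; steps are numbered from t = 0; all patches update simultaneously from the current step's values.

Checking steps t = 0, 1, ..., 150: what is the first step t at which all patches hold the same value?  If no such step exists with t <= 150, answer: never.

Simulating step by step:
t=0: [36, 55, 40, 35, 14, 50]  (not all equal)
t=1: [25, 20, 22, 26, 19, 28]  (not all equal)
t=2: [50, 47, 51, 49, 46, 48]  (not all equal)
t=3: [25, 27, 25, 24, 26, 24]  (not all equal)
t=4: [43, 45, 43, 44, 45, 44]  (not all equal)
t=5: [12, 11, 12, 12, 11, 12]  (not all equal)
t=6: [34, 35, 34, 34, 35, 34]  (not all equal)
t=7: [16, 17, 16, 16, 17, 16]  (not all equal)
t=8: [49, 48, 49, 49, 48, 49]  (not all equal)
t=9: [25, 26, 25, 25, 26, 25]  (not all equal)
t=10: [43, 44, 43, 43, 44, 43]  (not all equal)
t=11: [10, 9, 10, 10, 9, 10]  (not all equal)
t=12: [28, 29, 28, 28, 29, 28]  (not all equal)
t=13: [34, 35, 34, 34, 35, 34]  (not all equal)

Answer: never
Key observation: The state at step 6 reappears at step 13 — the system is in a cycle of period 7 from step 6 on.  No step 0..13 is synchronized, and the cycle repeats forever, so no step up to 150 (or ever) has all patches equal.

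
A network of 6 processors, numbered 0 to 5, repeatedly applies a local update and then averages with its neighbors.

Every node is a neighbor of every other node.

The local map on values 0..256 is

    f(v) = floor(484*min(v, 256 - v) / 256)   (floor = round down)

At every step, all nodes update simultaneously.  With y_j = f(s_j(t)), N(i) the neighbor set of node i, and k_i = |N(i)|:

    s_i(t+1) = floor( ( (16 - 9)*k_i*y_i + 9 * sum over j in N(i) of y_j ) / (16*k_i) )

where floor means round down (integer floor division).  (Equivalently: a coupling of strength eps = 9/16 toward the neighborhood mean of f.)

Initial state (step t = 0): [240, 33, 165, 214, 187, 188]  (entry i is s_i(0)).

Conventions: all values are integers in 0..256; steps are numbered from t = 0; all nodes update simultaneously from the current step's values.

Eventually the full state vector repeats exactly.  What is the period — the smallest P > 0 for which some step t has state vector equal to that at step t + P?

Answer: 16
Key observation: The state at step 10, [185, 185, 185, 185, 185, 185], reappears at step 26 — and no state repeats earlier — so the cycle the system enters has period 16.

Derivation:
t=0: [240, 33, 165, 214, 187, 188]
t=1: [77, 87, 123, 93, 109, 109]
t=2: [174, 180, 202, 183, 193, 193]
t=3: [137, 133, 120, 132, 125, 125]
t=4: [228, 231, 229, 232, 232, 232]
t=5: [48, 47, 48, 46, 46, 46]
t=6: [88, 87, 88, 87, 87, 87]
t=7: [165, 164, 165, 164, 164, 164]
t=8: [172, 172, 172, 172, 172, 172]
t=9: [158, 158, 158, 158, 158, 158]
t=10: [185, 185, 185, 185, 185, 185]
t=11: [134, 134, 134, 134, 134, 134]
t=12: [230, 230, 230, 230, 230, 230]
t=13: [49, 49, 49, 49, 49, 49]
t=14: [92, 92, 92, 92, 92, 92]
t=15: [173, 173, 173, 173, 173, 173]
t=16: [156, 156, 156, 156, 156, 156]
t=17: [189, 189, 189, 189, 189, 189]
t=18: [126, 126, 126, 126, 126, 126]
t=19: [238, 238, 238, 238, 238, 238]
t=20: [34, 34, 34, 34, 34, 34]
t=21: [64, 64, 64, 64, 64, 64]
t=22: [121, 121, 121, 121, 121, 121]
t=23: [228, 228, 228, 228, 228, 228]
t=24: [52, 52, 52, 52, 52, 52]
t=25: [98, 98, 98, 98, 98, 98]
t=26: [185, 185, 185, 185, 185, 185]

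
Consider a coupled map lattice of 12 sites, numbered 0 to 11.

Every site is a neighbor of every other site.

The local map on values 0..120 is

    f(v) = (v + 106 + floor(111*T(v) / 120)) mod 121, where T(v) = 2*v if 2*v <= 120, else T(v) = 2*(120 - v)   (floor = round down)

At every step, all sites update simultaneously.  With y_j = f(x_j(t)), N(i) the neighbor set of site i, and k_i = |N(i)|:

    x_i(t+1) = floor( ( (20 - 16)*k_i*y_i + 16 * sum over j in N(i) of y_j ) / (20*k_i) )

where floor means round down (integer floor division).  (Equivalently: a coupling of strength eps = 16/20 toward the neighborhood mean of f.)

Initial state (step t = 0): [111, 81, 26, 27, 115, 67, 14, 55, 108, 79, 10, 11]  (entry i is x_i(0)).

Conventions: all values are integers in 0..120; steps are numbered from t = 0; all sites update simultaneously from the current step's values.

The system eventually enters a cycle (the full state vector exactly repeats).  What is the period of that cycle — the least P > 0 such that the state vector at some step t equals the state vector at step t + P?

Simulating step by step:
t=0: [111, 81, 26, 27, 115, 67, 14, 55, 108, 79, 10, 11]
t=1: [57, 45, 50, 50, 57, 46, 46, 45, 57, 45, 44, 45]
t=2: [67, 78, 65, 65, 67, 79, 79, 78, 67, 78, 78, 78]
t=3: [23, 22, 24, 24, 23, 22, 22, 22, 23, 22, 22, 22]
t=4: [48, 48, 49, 49, 48, 48, 48, 48, 48, 48, 48, 48]
t=5: [0, 0, 0, 0, 0, 0, 0, 0, 0, 0, 0, 0]
t=6: [106, 106, 106, 106, 106, 106, 106, 106, 106, 106, 106, 106]
t=7: [116, 116, 116, 116, 116, 116, 116, 116, 116, 116, 116, 116]
t=8: [108, 108, 108, 108, 108, 108, 108, 108, 108, 108, 108, 108]
t=9: [115, 115, 115, 115, 115, 115, 115, 115, 115, 115, 115, 115]
t=10: [109, 109, 109, 109, 109, 109, 109, 109, 109, 109, 109, 109]
t=11: [114, 114, 114, 114, 114, 114, 114, 114, 114, 114, 114, 114]
t=12: [110, 110, 110, 110, 110, 110, 110, 110, 110, 110, 110, 110]
t=13: [113, 113, 113, 113, 113, 113, 113, 113, 113, 113, 113, 113]
t=14: [110, 110, 110, 110, 110, 110, 110, 110, 110, 110, 110, 110]

Answer: 2
Key observation: The state at step 12, [110, 110, 110, 110, 110, 110, 110, 110, 110, 110, 110, 110], reappears at step 14 — and no state repeats earlier — so the cycle the system enters has period 2.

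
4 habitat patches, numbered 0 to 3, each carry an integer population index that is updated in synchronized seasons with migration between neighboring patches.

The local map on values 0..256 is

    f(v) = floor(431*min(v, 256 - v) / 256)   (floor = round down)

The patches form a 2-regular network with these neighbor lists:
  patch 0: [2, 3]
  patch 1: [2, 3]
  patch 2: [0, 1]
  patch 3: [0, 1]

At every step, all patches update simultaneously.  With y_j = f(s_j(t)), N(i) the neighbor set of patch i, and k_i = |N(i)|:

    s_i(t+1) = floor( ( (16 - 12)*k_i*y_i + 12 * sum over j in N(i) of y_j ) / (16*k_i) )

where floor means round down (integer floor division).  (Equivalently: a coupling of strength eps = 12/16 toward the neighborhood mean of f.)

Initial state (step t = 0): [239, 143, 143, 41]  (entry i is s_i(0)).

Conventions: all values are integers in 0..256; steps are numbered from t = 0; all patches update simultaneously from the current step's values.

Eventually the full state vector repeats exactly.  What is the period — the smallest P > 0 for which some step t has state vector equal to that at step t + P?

Answer: 14
Key observation: The state at step 12, [206, 206, 204, 204], reappears at step 26 — and no state repeats earlier — so the cycle the system enters has period 14.

Derivation:
t=0: [239, 143, 143, 41]
t=1: [104, 144, 129, 99]
t=2: [185, 189, 189, 177]
t=3: [121, 119, 114, 119]
t=4: [197, 196, 198, 201]
t=5: [95, 96, 99, 98]
t=6: [163, 164, 161, 161]
t=7: [158, 157, 156, 156]
t=8: [167, 167, 165, 165]
t=9: [152, 152, 150, 150]
t=10: [177, 177, 175, 175]
t=11: [135, 135, 133, 133]
t=12: [206, 206, 204, 204]
t=13: [86, 86, 84, 84]
t=14: [141, 141, 143, 143]
t=15: [190, 190, 192, 192]
t=16: [108, 108, 110, 110]
t=17: [184, 184, 182, 182]
t=18: [123, 123, 121, 121]
t=19: [204, 204, 206, 206]
t=20: [84, 84, 86, 86]
t=21: [143, 143, 141, 141]
t=22: [192, 192, 190, 190]
t=23: [110, 110, 108, 108]
t=24: [182, 182, 184, 184]
t=25: [121, 121, 123, 123]
t=26: [206, 206, 204, 204]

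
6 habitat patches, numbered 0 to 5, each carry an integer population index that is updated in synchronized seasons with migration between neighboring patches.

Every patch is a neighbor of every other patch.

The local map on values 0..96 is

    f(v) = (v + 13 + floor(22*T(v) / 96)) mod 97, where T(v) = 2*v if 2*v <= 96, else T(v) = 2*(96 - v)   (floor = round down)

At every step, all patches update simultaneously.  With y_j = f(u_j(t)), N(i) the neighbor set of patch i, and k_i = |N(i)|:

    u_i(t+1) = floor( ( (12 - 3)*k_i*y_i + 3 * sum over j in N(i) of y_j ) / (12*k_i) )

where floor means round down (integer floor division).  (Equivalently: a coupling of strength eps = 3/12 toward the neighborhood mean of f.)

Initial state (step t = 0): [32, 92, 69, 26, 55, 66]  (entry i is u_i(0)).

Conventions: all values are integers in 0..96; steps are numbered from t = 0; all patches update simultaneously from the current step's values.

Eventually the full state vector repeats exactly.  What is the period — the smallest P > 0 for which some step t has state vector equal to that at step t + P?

Answer: 4
Key observation: The state at step 38, [57, 34, 9, 57, 9, 9], reappears at step 42 — and no state repeats earlier — so the cycle the system enters has period 4.

Derivation:
t=0: [32, 92, 69, 26, 55, 66]
t=1: [60, 25, 85, 54, 79, 83]
t=2: [74, 46, 16, 72, 13, 14]
t=3: [13, 69, 39, 81, 35, 36]
t=4: [38, 82, 64, 18, 61, 61]
t=5: [66, 21, 82, 46, 82, 82]
t=6: [75, 41, 14, 67, 14, 14]
t=7: [13, 63, 36, 78, 36, 36]
t=8: [37, 79, 61, 17, 61, 61]
t=9: [64, 20, 81, 44, 81, 81]
t=10: [74, 40, 13, 64, 13, 13]
t=11: [12, 62, 34, 76, 34, 34]
t=12: [36, 78, 58, 16, 58, 58]
t=13: [63, 19, 79, 43, 79, 79]
t=14: [74, 38, 12, 63, 12, 12]
t=15: [12, 60, 33, 76, 33, 33]
t=16: [36, 77, 57, 15, 57, 57]
t=17: [63, 18, 78, 41, 78, 78]
t=18: [74, 37, 11, 60, 11, 11]
t=19: [12, 58, 32, 74, 32, 32]
t=20: [35, 76, 56, 14, 56, 56]
t=21: [62, 18, 78, 41, 78, 78]
t=22: [73, 37, 11, 60, 11, 11]
t=23: [84, 63, 37, 79, 37, 37]
t=24: [18, 78, 61, 16, 61, 61]
t=25: [44, 18, 80, 42, 80, 80]
t=26: [63, 37, 12, 61, 12, 12]
t=27: [80, 63, 37, 79, 37, 37]
t=28: [16, 78, 60, 16, 60, 60]
t=29: [42, 18, 79, 42, 79, 79]
t=30: [61, 36, 11, 61, 11, 11]
t=31: [79, 62, 36, 79, 36, 36]
t=32: [15, 77, 59, 15, 59, 59]
t=33: [40, 17, 78, 40, 78, 78]
t=34: [58, 35, 10, 58, 10, 10]
t=35: [77, 60, 34, 77, 34, 34]
t=36: [14, 76, 57, 14, 57, 57]
t=37: [39, 17, 77, 39, 77, 77]
t=38: [57, 34, 9, 57, 9, 9]
t=39: [76, 59, 33, 76, 33, 33]
t=40: [14, 75, 56, 14, 56, 56]
t=41: [39, 16, 77, 39, 77, 77]
t=42: [57, 34, 9, 57, 9, 9]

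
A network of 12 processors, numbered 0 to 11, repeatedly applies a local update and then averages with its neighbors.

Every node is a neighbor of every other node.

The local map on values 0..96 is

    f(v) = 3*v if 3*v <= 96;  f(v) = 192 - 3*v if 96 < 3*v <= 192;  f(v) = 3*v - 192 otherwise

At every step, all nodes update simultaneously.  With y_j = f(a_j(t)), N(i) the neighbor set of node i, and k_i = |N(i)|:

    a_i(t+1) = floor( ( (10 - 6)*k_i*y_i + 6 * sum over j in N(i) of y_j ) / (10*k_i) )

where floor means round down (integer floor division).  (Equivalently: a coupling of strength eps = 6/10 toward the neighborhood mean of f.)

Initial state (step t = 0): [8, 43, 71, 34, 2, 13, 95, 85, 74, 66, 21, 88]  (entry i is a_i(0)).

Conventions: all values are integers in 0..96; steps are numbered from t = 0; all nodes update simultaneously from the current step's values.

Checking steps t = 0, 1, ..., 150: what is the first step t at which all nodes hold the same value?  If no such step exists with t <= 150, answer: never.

Answer: never
Key observation: The state at step 5 reappears at step 7 — the system is in a cycle of period 2 from step 5 on.  No step 0..7 is synchronized, and the cycle repeats forever, so no step up to 150 (or ever) has all nodes equal.

Derivation:
t=0: [8, 43, 71, 34, 2, 13, 95, 85, 74, 66, 21, 88]  (not all equal)
t=1: [39, 52, 38, 62, 33, 44, 63, 52, 41, 33, 52, 55]  (not all equal)
t=2: [59, 45, 60, 35, 65, 54, 34, 45, 57, 65, 45, 42]  (not all equal)
t=3: [32, 46, 31, 57, 28, 37, 58, 46, 34, 28, 46, 49]  (not all equal)
t=4: [75, 60, 74, 49, 71, 70, 48, 60, 73, 71, 60, 57]  (not all equal)
t=5: [27, 20, 26, 31, 23, 22, 32, 20, 25, 23, 20, 23]  (not all equal)
t=6: [75, 68, 74, 79, 71, 70, 80, 68, 73, 71, 68, 71]  (not all equal)
t=7: [27, 20, 26, 31, 23, 22, 32, 20, 25, 23, 20, 23]  (not all equal)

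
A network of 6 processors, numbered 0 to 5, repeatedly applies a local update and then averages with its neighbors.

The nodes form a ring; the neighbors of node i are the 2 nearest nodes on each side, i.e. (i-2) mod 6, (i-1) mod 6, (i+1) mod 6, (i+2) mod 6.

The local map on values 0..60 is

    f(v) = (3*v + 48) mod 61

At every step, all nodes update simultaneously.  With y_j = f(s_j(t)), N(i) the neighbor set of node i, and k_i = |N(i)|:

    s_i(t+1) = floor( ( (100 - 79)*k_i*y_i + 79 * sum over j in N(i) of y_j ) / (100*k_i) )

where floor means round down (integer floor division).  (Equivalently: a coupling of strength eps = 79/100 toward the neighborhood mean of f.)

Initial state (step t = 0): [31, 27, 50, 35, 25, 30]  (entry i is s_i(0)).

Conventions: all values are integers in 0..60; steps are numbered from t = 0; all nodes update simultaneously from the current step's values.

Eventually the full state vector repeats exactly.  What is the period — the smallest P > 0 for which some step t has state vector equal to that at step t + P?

Answer: 2
Key observation: The state at step 3, [14, 15, 14, 14, 15, 14], reappears at step 5 — and no state repeats earlier — so the cycle the system enters has period 2.

Derivation:
t=0: [31, 27, 50, 35, 25, 30]
t=1: [11, 17, 14, 14, 16, 14]
t=2: [30, 29, 30, 31, 28, 30]
t=3: [14, 15, 14, 14, 15, 14]
t=4: [30, 29, 30, 30, 29, 30]
t=5: [14, 15, 14, 14, 15, 14]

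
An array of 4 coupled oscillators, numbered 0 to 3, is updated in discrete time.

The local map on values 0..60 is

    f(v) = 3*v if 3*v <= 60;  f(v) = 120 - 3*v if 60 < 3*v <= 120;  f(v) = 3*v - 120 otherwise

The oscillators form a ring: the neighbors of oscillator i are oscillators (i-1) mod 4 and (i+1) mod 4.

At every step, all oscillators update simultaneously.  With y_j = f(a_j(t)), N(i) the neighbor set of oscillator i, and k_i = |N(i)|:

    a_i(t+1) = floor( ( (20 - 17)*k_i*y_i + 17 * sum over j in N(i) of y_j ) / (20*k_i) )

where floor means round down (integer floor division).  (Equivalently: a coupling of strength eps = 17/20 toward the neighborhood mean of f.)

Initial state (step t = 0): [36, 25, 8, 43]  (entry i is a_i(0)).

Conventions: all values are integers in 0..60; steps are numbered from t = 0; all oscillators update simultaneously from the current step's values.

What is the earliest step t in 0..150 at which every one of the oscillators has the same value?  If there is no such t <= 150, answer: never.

Answer: never
Key observation: The state at step 5 reappears at step 7 — the system is in a cycle of period 2 from step 5 on.  No step 0..7 is synchronized, and the cycle repeats forever, so no step up to 150 (or ever) has all oscillators equal.

Derivation:
t=0: [36, 25, 8, 43]  (not all equal)
t=1: [24, 22, 26, 16]  (not all equal)
t=2: [50, 46, 49, 45]  (not all equal)
t=3: [18, 26, 18, 26]  (not all equal)
t=4: [43, 52, 43, 52]  (not all equal)
t=5: [31, 13, 31, 13]  (not all equal)
t=6: [37, 28, 37, 28]  (not all equal)
t=7: [31, 13, 31, 13]  (not all equal)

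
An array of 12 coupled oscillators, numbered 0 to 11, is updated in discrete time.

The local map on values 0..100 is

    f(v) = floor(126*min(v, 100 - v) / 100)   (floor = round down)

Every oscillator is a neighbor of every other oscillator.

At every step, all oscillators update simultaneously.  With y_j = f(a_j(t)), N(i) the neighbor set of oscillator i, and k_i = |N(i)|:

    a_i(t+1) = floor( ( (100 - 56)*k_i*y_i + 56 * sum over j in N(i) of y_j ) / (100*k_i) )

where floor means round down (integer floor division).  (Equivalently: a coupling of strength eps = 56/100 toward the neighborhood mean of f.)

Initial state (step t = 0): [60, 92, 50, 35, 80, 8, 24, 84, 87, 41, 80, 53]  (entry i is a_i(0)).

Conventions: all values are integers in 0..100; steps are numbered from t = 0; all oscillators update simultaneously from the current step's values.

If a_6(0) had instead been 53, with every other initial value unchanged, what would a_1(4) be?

Simulating step by step:
t=0: [60, 92, 50, 35, 80, 8, 53, 84, 87, 41, 80, 53]
t=1: [41, 25, 46, 39, 31, 25, 44, 29, 28, 41, 31, 44]
t=2: [46, 38, 49, 45, 42, 38, 48, 40, 40, 46, 42, 48]
t=3: [55, 51, 56, 54, 53, 51, 56, 52, 52, 55, 53, 56]
t=4: [57, 59, 56, 57, 58, 59, 56, 58, 58, 57, 58, 56]

Answer: a_1(4) = 59
Key observation: This trace re-runs the system from the modified initial state.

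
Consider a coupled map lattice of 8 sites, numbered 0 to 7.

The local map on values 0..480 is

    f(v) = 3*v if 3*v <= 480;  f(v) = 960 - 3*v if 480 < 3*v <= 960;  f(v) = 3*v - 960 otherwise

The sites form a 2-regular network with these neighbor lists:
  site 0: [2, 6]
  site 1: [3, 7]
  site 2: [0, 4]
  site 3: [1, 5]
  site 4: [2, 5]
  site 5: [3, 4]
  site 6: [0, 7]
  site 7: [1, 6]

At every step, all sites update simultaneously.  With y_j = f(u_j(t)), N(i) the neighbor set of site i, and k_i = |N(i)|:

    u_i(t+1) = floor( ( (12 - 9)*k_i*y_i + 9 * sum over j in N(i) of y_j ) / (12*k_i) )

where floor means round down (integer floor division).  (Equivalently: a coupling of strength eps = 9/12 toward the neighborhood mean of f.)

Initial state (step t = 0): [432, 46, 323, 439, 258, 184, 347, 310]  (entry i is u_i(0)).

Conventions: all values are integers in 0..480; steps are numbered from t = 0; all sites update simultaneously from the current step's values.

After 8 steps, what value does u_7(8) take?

Simulating step by step:
t=0: [432, 46, 323, 439, 258, 184, 347, 310]
t=1: [117, 179, 198, 294, 202, 305, 157, 89]
t=2: [401, 235, 355, 195, 242, 173, 349, 402]
t=3: [132, 296, 205, 354, 263, 338, 205, 189]
t=4: [357, 203, 298, 72, 192, 115, 382, 254]
t=5: [122, 243, 202, 315, 250, 311, 162, 250]
t=6: [402, 142, 304, 100, 195, 91, 334, 316]
t=7: [95, 223, 244, 337, 214, 321, 107, 178]
t=8: [277, 251, 283, 123, 166, 139, 346, 336]

Answer: u_7(8) = 336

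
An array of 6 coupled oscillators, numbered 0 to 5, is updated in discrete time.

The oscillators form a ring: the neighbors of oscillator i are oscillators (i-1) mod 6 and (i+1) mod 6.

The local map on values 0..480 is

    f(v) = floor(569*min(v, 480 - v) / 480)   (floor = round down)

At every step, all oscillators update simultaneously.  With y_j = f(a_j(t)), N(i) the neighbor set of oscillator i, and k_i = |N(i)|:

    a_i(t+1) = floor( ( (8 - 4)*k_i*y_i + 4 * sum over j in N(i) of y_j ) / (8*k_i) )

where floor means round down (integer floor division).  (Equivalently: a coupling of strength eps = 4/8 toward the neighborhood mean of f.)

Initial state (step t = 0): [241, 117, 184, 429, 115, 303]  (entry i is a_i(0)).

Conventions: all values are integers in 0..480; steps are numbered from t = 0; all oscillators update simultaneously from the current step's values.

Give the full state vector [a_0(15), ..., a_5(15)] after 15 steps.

Answer: [282, 281, 279, 277, 278, 280]

Derivation:
t=0: [241, 117, 184, 429, 115, 303]
t=1: [228, 194, 158, 118, 135, 209]
t=2: [254, 228, 185, 156, 176, 231]
t=3: [269, 256, 223, 198, 218, 255]
t=4: [257, 261, 256, 247, 254, 260]
t=5: [261, 261, 266, 271, 267, 262]
t=6: [258, 257, 253, 249, 252, 256]
t=7: [263, 265, 268, 271, 269, 265]
t=8: [255, 254, 250, 248, 250, 253]
t=9: [267, 268, 271, 273, 272, 269]
t=10: [251, 250, 247, 245, 246, 249]
t=11: [271, 272, 275, 277, 276, 273]
t=12: [246, 245, 243, 241, 241, 244]
t=13: [277, 278, 280, 282, 282, 279]
t=14: [239, 238, 236, 234, 235, 237]
t=15: [282, 281, 279, 277, 278, 280]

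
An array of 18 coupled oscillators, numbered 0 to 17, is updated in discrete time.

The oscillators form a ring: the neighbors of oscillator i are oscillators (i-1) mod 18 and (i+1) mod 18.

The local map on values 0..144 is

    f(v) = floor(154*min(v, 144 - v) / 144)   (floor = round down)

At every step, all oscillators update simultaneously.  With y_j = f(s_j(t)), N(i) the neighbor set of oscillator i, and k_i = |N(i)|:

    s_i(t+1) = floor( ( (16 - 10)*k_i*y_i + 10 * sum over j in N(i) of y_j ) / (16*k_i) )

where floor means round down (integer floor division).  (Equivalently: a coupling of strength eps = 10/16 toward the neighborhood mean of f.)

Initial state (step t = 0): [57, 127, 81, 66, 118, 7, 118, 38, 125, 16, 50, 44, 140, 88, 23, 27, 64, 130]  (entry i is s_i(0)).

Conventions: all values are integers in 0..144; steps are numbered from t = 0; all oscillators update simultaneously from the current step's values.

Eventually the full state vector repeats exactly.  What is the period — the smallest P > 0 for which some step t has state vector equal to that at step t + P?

Simulating step by step:
t=0: [57, 127, 81, 66, 118, 7, 118, 38, 125, 16, 50, 44, 140, 88, 23, 27, 64, 130]
t=1: [32, 46, 52, 55, 34, 19, 24, 29, 25, 29, 39, 35, 34, 30, 36, 39, 38, 45]
t=2: [43, 46, 54, 50, 37, 26, 25, 27, 29, 32, 36, 37, 35, 35, 37, 39, 42, 41]
t=3: [45, 50, 53, 49, 39, 30, 26, 28, 31, 34, 37, 38, 37, 37, 39, 41, 42, 43]
t=4: [48, 52, 53, 49, 41, 33, 29, 29, 32, 36, 38, 39, 39, 39, 41, 42, 44, 45]
t=5: [51, 54, 54, 50, 43, 36, 32, 31, 34, 37, 39, 40, 41, 41, 42, 44, 46, 48]
t=6: [54, 56, 55, 51, 45, 38, 34, 34, 36, 38, 40, 42, 42, 43, 44, 46, 49, 51]
t=7: [56, 58, 57, 53, 47, 41, 37, 36, 38, 40, 42, 43, 44, 45, 47, 49, 51, 54]
t=8: [59, 60, 59, 55, 49, 43, 39, 38, 40, 42, 43, 45, 46, 48, 50, 52, 54, 56]
t=9: [62, 63, 61, 57, 51, 45, 41, 40, 42, 43, 45, 47, 49, 51, 53, 55, 57, 59]
t=10: [65, 66, 64, 59, 54, 48, 44, 42, 43, 45, 47, 50, 52, 54, 56, 58, 60, 63]
t=11: [68, 69, 67, 62, 57, 51, 47, 45, 45, 47, 50, 52, 55, 57, 59, 61, 64, 66]
t=12: [71, 72, 70, 65, 60, 54, 50, 48, 48, 50, 52, 55, 57, 60, 62, 65, 67, 70]
t=13: [75, 75, 73, 69, 63, 57, 53, 51, 51, 53, 55, 57, 60, 63, 66, 68, 71, 73]
t=14: [73, 73, 73, 71, 66, 60, 56, 54, 54, 56, 58, 60, 63, 67, 69, 72, 74, 74]
t=15: [74, 75, 75, 73, 69, 64, 59, 57, 57, 59, 61, 64, 67, 70, 73, 74, 74, 74]
t=16: [73, 73, 73, 73, 72, 68, 63, 60, 60, 62, 65, 68, 71, 73, 74, 74, 74, 74]
t=17: [74, 75, 75, 75, 74, 72, 67, 64, 64, 66, 69, 72, 74, 74, 74, 74, 74, 74]
t=18: [73, 73, 73, 73, 74, 74, 71, 68, 68, 70, 73, 74, 74, 74, 74, 74, 74, 74]
t=19: [74, 75, 75, 74, 74, 74, 73, 72, 72, 73, 74, 74, 74, 74, 74, 74, 74, 74]
t=20: [73, 73, 73, 73, 74, 74, 75, 76, 76, 75, 74, 74, 74, 74, 74, 74, 74, 74]
t=21: [74, 75, 75, 74, 74, 73, 73, 72, 72, 73, 73, 74, 74, 74, 74, 74, 74, 74]
t=22: [73, 73, 73, 73, 74, 74, 75, 76, 76, 75, 74, 74, 74, 74, 74, 74, 74, 74]

Answer: 2
Key observation: The state at step 20, [73, 73, 73, 73, 74, 74, 75, 76, 76, 75, 74, 74, 74, 74, 74, 74, 74, 74], reappears at step 22 — and no state repeats earlier — so the cycle the system enters has period 2.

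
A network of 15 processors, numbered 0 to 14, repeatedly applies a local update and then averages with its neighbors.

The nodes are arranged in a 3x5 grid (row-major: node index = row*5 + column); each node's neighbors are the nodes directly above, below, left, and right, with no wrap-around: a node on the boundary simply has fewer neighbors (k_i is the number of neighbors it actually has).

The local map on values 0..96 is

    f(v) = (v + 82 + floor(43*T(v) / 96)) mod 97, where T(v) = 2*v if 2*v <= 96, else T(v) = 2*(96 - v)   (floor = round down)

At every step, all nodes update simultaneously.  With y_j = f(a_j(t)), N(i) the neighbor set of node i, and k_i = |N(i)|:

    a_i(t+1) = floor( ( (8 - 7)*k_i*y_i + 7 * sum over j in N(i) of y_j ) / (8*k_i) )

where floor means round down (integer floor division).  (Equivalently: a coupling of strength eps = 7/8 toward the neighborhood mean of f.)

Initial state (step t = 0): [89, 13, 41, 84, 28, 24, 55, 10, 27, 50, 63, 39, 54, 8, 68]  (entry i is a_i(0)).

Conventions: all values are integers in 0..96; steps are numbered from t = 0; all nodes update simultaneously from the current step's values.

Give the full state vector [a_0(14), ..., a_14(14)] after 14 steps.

Simulating step by step:
t=0: [89, 13, 41, 84, 28, 24, 55, 10, 27, 50, 63, 39, 54, 8, 68]
t=1: [27, 64, 34, 49, 72, 71, 31, 55, 39, 53, 48, 74, 27, 55, 43]
t=2: [72, 46, 72, 63, 76, 54, 72, 50, 73, 68, 77, 54, 71, 56, 74]
t=3: [74, 77, 75, 77, 77, 78, 75, 77, 76, 78, 76, 78, 76, 77, 77]
t=4: [78, 78, 78, 78, 79, 78, 78, 78, 78, 78, 78, 78, 78, 78, 79]
t=5: [79, 79, 79, 79, 79, 79, 79, 79, 79, 79, 79, 79, 79, 79, 79]
t=6: [79, 79, 79, 79, 79, 79, 79, 79, 79, 79, 79, 79, 79, 79, 79]
t=7: [79, 79, 79, 79, 79, 79, 79, 79, 79, 79, 79, 79, 79, 79, 79]
t=8: [79, 79, 79, 79, 79, 79, 79, 79, 79, 79, 79, 79, 79, 79, 79]
t=9: [79, 79, 79, 79, 79, 79, 79, 79, 79, 79, 79, 79, 79, 79, 79]
t=10: [79, 79, 79, 79, 79, 79, 79, 79, 79, 79, 79, 79, 79, 79, 79]
t=11: [79, 79, 79, 79, 79, 79, 79, 79, 79, 79, 79, 79, 79, 79, 79]
t=12: [79, 79, 79, 79, 79, 79, 79, 79, 79, 79, 79, 79, 79, 79, 79]
t=13: [79, 79, 79, 79, 79, 79, 79, 79, 79, 79, 79, 79, 79, 79, 79]
t=14: [79, 79, 79, 79, 79, 79, 79, 79, 79, 79, 79, 79, 79, 79, 79]

Answer: [79, 79, 79, 79, 79, 79, 79, 79, 79, 79, 79, 79, 79, 79, 79]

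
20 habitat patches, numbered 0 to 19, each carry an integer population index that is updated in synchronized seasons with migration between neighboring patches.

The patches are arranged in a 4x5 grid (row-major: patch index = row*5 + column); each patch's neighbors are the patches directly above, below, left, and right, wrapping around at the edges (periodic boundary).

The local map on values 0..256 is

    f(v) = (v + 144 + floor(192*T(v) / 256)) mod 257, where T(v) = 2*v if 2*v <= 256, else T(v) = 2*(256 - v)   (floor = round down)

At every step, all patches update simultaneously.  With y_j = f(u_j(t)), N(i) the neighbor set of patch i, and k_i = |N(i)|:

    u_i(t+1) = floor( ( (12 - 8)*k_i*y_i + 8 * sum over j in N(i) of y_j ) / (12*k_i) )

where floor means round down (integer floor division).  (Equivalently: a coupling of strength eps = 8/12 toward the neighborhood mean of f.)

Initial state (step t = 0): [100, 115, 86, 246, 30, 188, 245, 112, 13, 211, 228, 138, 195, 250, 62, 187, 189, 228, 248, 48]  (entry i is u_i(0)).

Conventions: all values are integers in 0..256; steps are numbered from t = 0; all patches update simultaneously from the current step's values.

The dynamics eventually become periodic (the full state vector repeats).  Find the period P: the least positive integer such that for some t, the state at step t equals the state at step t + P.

Simulating step by step:
t=0: [100, 115, 86, 246, 30, 188, 245, 112, 13, 211, 228, 138, 195, 250, 62, 187, 189, 228, 248, 48]
t=1: [170, 151, 141, 156, 149, 160, 169, 155, 163, 157, 152, 176, 169, 138, 93, 138, 177, 152, 125, 99]
t=2: [192, 190, 196, 195, 182, 190, 189, 191, 193, 179, 180, 185, 190, 182, 160, 183, 189, 192, 187, 164]
t=3: [176, 175, 174, 175, 179, 177, 176, 174, 176, 180, 181, 177, 176, 179, 185, 179, 176, 175, 178, 184]
t=4: [182, 183, 183, 182, 181, 181, 182, 183, 182, 181, 180, 182, 182, 181, 179, 181, 182, 183, 181, 180]
t=5: [179, 179, 179, 179, 180, 180, 179, 179, 179, 180, 180, 180, 179, 180, 180, 180, 179, 179, 180, 180]
t=6: [181, 181, 181, 181, 181, 181, 181, 181, 181, 181, 181, 181, 181, 181, 181, 181, 181, 181, 181, 181]
t=7: [180, 180, 180, 180, 180, 180, 180, 180, 180, 180, 180, 180, 180, 180, 180, 180, 180, 180, 180, 180]
t=8: [181, 181, 181, 181, 181, 181, 181, 181, 181, 181, 181, 181, 181, 181, 181, 181, 181, 181, 181, 181]

Answer: 2
Key observation: The state at step 6, [181, 181, 181, 181, 181, 181, 181, 181, 181, 181, 181, 181, 181, 181, 181, 181, 181, 181, 181, 181], reappears at step 8 — and no state repeats earlier — so the cycle the system enters has period 2.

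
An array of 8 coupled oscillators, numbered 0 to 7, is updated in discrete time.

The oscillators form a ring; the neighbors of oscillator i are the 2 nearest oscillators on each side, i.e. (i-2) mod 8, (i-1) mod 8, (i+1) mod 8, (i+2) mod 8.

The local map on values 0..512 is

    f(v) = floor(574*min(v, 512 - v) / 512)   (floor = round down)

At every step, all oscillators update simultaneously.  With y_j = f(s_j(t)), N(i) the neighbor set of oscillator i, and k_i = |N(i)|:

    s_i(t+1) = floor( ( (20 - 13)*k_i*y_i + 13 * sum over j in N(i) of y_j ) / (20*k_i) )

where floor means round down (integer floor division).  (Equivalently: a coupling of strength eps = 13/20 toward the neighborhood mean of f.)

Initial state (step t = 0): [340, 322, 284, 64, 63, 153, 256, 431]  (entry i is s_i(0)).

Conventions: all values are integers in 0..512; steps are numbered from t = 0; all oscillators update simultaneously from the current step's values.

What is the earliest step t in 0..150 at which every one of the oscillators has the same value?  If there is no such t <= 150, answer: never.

Simulating step by step:
t=0: [340, 322, 284, 64, 63, 153, 256, 431]  (not all equal)
t=1: [204, 173, 177, 140, 151, 144, 185, 171]  (not all equal)
t=2: [208, 193, 190, 171, 176, 173, 194, 195]  (not all equal)
t=3: [221, 214, 210, 199, 201, 201, 212, 215]  (not all equal)
t=4: [241, 237, 234, 228, 228, 229, 235, 238]  (not all equal)
t=5: [266, 263, 261, 257, 257, 258, 262, 264]  (not all equal)
t=6: [277, 279, 281, 283, 283, 282, 280, 278]  (not all equal)
t=7: [261, 260, 258, 257, 257, 257, 259, 260]  (not all equal)
t=8: [282, 282, 283, 284, 284, 284, 283, 282]  (not all equal)
t=9: [256, 256, 256, 255, 255, 255, 256, 256]  (not all equal)
t=10: [287, 286, 286, 285, 285, 285, 286, 286]  (not all equal)
t=11: [252, 253, 253, 253, 253, 253, 253, 253]  (not all equal)
t=12: [282, 282, 282, 283, 283, 283, 282, 282]  (not all equal)
t=13: [257, 256, 256, 256, 256, 256, 256, 256]  (not all equal)
t=14: [286, 286, 286, 287, 287, 287, 286, 286]  (not all equal)
t=15: [253, 252, 252, 252, 252, 252, 252, 252]  (not all equal)
t=16: [282, 282, 282, 282, 282, 282, 282, 282]  (all equal)

Answer: 16
Key observation: Synchronization is absorbing here: once all oscillators are equal they stay equal, and step 16 is the first all-equal step.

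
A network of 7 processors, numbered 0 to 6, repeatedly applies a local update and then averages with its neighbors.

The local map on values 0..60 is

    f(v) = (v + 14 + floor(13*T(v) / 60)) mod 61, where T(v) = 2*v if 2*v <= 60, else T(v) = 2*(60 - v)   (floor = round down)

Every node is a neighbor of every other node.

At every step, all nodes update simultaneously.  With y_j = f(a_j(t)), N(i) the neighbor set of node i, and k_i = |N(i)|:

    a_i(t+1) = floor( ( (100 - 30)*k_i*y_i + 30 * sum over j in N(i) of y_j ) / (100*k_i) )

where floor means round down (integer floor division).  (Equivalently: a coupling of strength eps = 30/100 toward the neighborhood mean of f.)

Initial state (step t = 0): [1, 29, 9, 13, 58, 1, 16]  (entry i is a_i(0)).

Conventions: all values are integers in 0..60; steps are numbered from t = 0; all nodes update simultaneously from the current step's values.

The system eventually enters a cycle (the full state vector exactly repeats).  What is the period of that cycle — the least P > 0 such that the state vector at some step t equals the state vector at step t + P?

Answer: 3
Key observation: The state at step 7, [26, 46, 26, 27, 11, 26, 27], reappears at step 10 — and no state repeats earlier — so the cycle the system enters has period 3.

Derivation:
t=0: [1, 29, 9, 13, 58, 1, 16]
t=1: [19, 45, 26, 30, 16, 19, 32]
t=2: [41, 17, 47, 51, 37, 41, 52]
t=3: [7, 30, 9, 10, 45, 7, 11]
t=4: [25, 46, 26, 27, 12, 25, 28]
t=5: [46, 17, 47, 48, 34, 46, 49]
t=6: [9, 30, 9, 10, 44, 9, 10]
t=7: [26, 46, 26, 27, 11, 26, 27]
t=8: [47, 17, 47, 48, 33, 47, 48]
t=9: [9, 30, 9, 10, 43, 9, 10]
t=10: [26, 46, 26, 27, 11, 26, 27]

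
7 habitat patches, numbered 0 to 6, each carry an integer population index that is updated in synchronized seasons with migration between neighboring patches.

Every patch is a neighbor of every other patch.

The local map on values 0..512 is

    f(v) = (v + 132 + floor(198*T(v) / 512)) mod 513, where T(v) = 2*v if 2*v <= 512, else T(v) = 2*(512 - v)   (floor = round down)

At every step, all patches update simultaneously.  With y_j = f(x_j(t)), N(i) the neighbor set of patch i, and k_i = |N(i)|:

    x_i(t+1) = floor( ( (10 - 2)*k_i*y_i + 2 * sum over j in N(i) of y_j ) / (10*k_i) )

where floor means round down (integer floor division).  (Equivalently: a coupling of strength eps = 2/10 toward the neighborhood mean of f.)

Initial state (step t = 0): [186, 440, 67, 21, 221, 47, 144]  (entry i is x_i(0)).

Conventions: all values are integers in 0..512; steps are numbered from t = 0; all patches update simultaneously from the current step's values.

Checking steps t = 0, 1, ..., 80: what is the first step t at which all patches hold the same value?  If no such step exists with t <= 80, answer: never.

Simulating step by step:
t=0: [186, 440, 67, 21, 221, 47, 144]  (not all equal)
t=1: [406, 140, 245, 183, 61, 218, 350]  (not all equal)
t=2: [125, 335, 85, 394, 228, 48, 116]  (not all equal)
t=3: [317, 115, 263, 126, 64, 213, 305]  (not all equal)
t=4: [122, 313, 113, 328, 244, 446, 120]  (not all equal)
t=5: [312, 110, 300, 113, 84, 134, 309]  (not all equal)
t=6: [117, 302, 114, 306, 266, 334, 117]  (not all equal)
t=7: [304, 108, 300, 109, 102, 113, 304]  (not all equal)
t=8: [114, 298, 114, 300, 290, 305, 114]  (not all equal)
t=9: [300, 107, 300, 107, 105, 108, 300]  (not all equal)
t=10: [113, 297, 113, 297, 294, 298, 113]  (not all equal)
t=11: [298, 106, 298, 106, 106, 106, 298]  (not all equal)
t=12: [113, 295, 113, 295, 295, 295, 113]  (not all equal)
t=13: [298, 106, 298, 106, 106, 106, 298]  (not all equal)

Answer: never
Key observation: The state at step 11 reappears at step 13 — the system is in a cycle of period 2 from step 11 on.  No step 0..13 is synchronized, and the cycle repeats forever, so no step up to 80 (or ever) has all patches equal.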